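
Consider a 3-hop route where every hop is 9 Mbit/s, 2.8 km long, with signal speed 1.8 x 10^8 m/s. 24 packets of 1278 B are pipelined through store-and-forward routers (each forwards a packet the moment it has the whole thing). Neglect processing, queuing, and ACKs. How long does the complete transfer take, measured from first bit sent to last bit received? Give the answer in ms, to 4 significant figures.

Per-hop transmission t_tx = L/R = 10224/9000000 = 1.136 ms.
Per-hop propagation t_prop = 2800/180000000 = 0.0155556 ms.
Pipeline fill: first packet needs 3·t_tx to clear all hops; remaining 23 packets each add one t_tx.
Total = (3+24-1)·t_tx + 3·t_prop = 26·1.136 + 3·0.0155556 = 29.58 ms.

29.58 ms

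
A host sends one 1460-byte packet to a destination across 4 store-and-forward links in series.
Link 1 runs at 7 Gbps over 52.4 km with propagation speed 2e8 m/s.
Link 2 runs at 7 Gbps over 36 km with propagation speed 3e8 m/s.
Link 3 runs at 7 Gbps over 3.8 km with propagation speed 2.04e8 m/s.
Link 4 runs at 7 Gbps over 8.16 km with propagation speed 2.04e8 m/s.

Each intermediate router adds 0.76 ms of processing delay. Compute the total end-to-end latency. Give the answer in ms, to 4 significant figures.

L = 1460 × 8 = 11680 bits.
Transmission delay per hop = L/R = 11680/7000000000 = 0.00166857 ms; 4 hops → 0.00667429 ms.
Propagation delays (d/s per hop): 0.262, 0.12, 0.0186275, 0.04 ms; sum = 0.440627 ms.
Processing at 3 router(s): 3 × 0.76 ms = 2.28 ms.
End-to-end = 2.727 ms.

2.727 ms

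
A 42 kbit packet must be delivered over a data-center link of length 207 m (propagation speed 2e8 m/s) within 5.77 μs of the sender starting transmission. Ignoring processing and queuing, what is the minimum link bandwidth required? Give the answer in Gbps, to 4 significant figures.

8.870 Gbps

Propagation delay = 207 / 200000000 = 1.035 μs.
Transmission budget = 5.77 − 1.035 = 4.735 μs.
R ≥ L / t_tx = 42000 bits / 4.735e-06 s = 8.870 Gbps.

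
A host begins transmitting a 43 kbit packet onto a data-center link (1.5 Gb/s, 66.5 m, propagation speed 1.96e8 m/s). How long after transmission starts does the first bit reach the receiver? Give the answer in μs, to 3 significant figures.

First bit experiences only propagation delay: d/s = 66.5/196000000 = 0.339 μs.

0.339 μs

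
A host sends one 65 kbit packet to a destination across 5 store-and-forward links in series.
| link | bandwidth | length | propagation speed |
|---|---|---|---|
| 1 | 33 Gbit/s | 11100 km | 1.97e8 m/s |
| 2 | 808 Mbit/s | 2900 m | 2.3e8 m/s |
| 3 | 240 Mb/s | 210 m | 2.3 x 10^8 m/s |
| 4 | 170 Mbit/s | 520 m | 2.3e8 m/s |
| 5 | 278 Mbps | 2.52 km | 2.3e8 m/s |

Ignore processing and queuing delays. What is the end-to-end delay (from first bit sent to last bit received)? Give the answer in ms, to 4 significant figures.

57.34 ms

L = 65000 bits.
Transmission delays (L/R per hop): 0.0019697, 0.0804455, 0.270833, 0.382353, 0.233813 ms; sum = 0.969414 ms.
Propagation delays (d/s per hop): 56.3452, 0.0126087, 0.000913043, 0.00226087, 0.0109565 ms; sum = 56.3719 ms.
End-to-end = 57.34 ms.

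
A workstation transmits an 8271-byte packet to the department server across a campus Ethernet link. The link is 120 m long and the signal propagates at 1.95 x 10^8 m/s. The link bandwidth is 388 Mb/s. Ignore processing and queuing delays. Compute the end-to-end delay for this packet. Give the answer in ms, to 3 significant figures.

L = 8271 × 8 = 66168 bits.
Transmission delay = L/R = 66168 / 388000000 = 0.170536 ms.
Propagation delay = d/s = 120 m / 195000000 m/s = 0.000615385 ms.
Total = 0.171 ms.

0.171 ms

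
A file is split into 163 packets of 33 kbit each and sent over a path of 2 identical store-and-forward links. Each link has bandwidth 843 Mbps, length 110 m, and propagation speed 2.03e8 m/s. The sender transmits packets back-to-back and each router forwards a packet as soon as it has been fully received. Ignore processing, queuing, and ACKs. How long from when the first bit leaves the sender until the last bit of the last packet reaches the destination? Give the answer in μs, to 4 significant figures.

6421 μs

Per-hop transmission t_tx = L/R = 33000/843000000 = 39.1459 μs.
Per-hop propagation t_prop = 110/2.03e+08 = 0.541872 μs.
Pipeline fill: first packet needs 2·t_tx to clear all hops; remaining 162 packets each add one t_tx.
Total = (2+163-1)·t_tx + 2·t_prop = 164·39.1459 + 2·0.541872 = 6421 μs.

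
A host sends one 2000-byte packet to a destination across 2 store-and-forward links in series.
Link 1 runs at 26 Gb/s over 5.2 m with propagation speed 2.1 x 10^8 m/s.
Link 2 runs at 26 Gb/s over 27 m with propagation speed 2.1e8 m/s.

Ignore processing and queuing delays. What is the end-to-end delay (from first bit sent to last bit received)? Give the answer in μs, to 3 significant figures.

1.38 μs

L = 2000 × 8 = 16000 bits.
Transmission delay per hop = L/R = 16000/26000000000 = 0.615385 μs; 2 hops → 1.23077 μs.
Propagation delays (d/s per hop): 0.0247619, 0.128571 μs; sum = 0.153333 μs.
End-to-end = 1.38 μs.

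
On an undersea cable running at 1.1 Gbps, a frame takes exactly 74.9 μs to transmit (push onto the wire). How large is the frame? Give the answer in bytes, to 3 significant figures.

10300 bytes

L = R × t_tx = 1100000000 b/s × 7.49e-05 s = 82390 bits.
In bytes: 82390 / 8 = 10300 bytes.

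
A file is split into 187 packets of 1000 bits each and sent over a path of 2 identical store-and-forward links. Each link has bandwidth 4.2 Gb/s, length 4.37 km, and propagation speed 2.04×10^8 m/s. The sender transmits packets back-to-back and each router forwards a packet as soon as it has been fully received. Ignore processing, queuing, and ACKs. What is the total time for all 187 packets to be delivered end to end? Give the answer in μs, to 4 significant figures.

Per-hop transmission t_tx = L/R = 1000/4200000000 = 0.238095 μs.
Per-hop propagation t_prop = 4370/204000000 = 21.4216 μs.
Pipeline fill: first packet needs 2·t_tx to clear all hops; remaining 186 packets each add one t_tx.
Total = (2+187-1)·t_tx + 2·t_prop = 188·0.238095 + 2·21.4216 = 87.61 μs.

87.61 μs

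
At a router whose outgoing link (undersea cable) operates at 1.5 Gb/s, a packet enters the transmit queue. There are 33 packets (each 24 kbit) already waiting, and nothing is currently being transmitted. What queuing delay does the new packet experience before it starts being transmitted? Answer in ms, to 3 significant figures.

0.528 ms

Each queued packet: L/R = 24000/1500000000 = 0.016 ms.
33 queued → 0.528 ms.
Queuing delay = 0.528 ms.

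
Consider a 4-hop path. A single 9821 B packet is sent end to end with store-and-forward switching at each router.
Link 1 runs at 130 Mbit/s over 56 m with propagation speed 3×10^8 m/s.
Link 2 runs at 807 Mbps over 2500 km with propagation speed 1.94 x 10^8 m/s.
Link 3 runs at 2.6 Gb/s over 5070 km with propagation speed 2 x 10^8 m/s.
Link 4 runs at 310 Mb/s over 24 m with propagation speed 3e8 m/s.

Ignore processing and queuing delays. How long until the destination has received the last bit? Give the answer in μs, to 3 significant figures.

39200 μs

L = 9821 × 8 = 78568 bits.
Transmission delays (L/R per hop): 604.369, 97.3581, 30.2185, 253.445 μs; sum = 985.391 μs.
Propagation delays (d/s per hop): 0.186667, 12886.6, 25350, 0.08 μs; sum = 38236.9 μs.
End-to-end = 39200 μs.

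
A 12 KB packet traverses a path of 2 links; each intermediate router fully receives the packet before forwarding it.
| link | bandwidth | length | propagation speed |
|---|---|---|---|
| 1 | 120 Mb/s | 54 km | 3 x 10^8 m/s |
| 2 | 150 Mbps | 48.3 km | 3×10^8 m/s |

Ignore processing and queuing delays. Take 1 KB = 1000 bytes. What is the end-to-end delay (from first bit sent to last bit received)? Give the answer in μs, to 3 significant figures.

L = 96000 bits.
Transmission delays (L/R per hop): 800, 640 μs; sum = 1440 μs.
Propagation delays (d/s per hop): 180, 161 μs; sum = 341 μs.
End-to-end = 1780 μs.

1780 μs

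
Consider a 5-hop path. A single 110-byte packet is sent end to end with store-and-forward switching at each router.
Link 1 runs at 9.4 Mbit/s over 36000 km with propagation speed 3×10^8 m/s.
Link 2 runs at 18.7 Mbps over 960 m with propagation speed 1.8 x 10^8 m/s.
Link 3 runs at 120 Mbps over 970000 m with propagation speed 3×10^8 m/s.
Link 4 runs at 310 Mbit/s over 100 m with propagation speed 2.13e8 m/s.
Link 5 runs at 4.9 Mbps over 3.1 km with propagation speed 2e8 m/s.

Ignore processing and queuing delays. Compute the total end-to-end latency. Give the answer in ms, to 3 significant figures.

L = 110 × 8 = 880 bits.
Transmission delays (L/R per hop): 0.093617, 0.0470588, 0.00733333, 0.00283871, 0.179592 ms; sum = 0.33044 ms.
Propagation delays (d/s per hop): 120, 0.00533333, 3.23333, 0.000469484, 0.0155 ms; sum = 123.255 ms.
End-to-end = 124 ms.

124 ms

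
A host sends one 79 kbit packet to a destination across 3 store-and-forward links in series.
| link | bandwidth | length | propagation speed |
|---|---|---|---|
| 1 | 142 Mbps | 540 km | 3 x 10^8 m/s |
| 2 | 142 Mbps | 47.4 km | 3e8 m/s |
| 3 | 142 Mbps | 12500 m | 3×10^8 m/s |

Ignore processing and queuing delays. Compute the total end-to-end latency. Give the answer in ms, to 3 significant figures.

3.67 ms

L = 79000 bits.
Transmission delay per hop = L/R = 79000/142000000 = 0.556338 ms; 3 hops → 1.66901 ms.
Propagation delays (d/s per hop): 1.8, 0.158, 0.0416667 ms; sum = 1.99967 ms.
End-to-end = 3.67 ms.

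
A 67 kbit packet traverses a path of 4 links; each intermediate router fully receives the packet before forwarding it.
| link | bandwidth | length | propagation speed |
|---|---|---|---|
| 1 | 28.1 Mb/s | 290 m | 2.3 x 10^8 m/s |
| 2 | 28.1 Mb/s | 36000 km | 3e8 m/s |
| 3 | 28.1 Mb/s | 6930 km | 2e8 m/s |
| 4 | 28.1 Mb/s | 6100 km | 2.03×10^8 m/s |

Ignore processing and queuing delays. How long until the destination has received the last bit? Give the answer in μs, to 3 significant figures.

L = 67000 bits.
Transmission delay per hop = L/R = 67000/28100000 = 2384.34 μs; 4 hops → 9537.37 μs.
Propagation delays (d/s per hop): 1.26087, 120000, 34650, 30049.3 μs; sum = 184701 μs.
End-to-end = 194000 μs.

194000 μs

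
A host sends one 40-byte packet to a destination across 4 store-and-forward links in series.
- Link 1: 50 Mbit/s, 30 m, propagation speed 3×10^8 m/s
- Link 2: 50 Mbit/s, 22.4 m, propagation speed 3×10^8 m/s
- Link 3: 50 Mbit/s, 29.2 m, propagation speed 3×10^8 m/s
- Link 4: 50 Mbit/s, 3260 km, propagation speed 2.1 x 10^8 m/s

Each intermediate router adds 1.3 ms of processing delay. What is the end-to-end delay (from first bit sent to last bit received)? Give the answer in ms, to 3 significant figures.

L = 40 × 8 = 320 bits.
Transmission delay per hop = L/R = 320/50000000 = 0.0064 ms; 4 hops → 0.0256 ms.
Propagation delays (d/s per hop): 0.0001, 7.46667e-05, 9.73333e-05, 15.5238 ms; sum = 15.5241 ms.
Processing at 3 router(s): 3 × 1.3 ms = 3.9 ms.
End-to-end = 19.4 ms.

19.4 ms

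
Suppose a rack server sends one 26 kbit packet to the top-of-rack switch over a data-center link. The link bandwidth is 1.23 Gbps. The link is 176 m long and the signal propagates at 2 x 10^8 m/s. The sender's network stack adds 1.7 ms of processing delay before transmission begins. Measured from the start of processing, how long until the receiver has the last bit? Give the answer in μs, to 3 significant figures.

L = 26000 bits.
Transmission delay = L/R = 26000 / 1230000000 = 21.1382 μs.
Propagation delay = d/s = 176 m / 200000000 m/s = 0.88 μs.
Plus processing delay 1.7 ms = 1700 μs.
Total = 1720 μs.

1720 μs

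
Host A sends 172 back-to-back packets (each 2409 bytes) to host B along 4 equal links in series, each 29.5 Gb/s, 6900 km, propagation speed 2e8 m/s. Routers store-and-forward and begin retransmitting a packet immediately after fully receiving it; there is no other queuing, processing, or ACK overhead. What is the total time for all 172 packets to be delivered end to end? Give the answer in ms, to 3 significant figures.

Per-hop transmission t_tx = L/R = 19272/29500000000 = 0.000653288 ms.
Per-hop propagation t_prop = 6900000/200000000 = 34.5 ms.
Pipeline fill: first packet needs 4·t_tx to clear all hops; remaining 171 packets each add one t_tx.
Total = (4+172-1)·t_tx + 4·t_prop = 175·0.000653288 + 4·34.5 = 138 ms.

138 ms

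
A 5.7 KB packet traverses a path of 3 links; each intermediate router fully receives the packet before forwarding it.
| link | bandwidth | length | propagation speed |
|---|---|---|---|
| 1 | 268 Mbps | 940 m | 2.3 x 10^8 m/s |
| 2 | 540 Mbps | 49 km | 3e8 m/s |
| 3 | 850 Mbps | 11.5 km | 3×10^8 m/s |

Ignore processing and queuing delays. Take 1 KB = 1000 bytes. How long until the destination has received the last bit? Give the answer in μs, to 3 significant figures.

L = 45600 bits.
Transmission delays (L/R per hop): 170.149, 84.4444, 53.6471 μs; sum = 308.241 μs.
Propagation delays (d/s per hop): 4.08696, 163.333, 38.3333 μs; sum = 205.754 μs.
End-to-end = 514 μs.

514 μs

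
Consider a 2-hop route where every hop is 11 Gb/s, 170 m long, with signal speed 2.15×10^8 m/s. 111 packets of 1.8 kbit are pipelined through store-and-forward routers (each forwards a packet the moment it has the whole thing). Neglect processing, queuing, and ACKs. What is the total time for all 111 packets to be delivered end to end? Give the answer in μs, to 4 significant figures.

19.91 μs

Per-hop transmission t_tx = L/R = 1800/11000000000 = 0.163636 μs.
Per-hop propagation t_prop = 170/215000000 = 0.790698 μs.
Pipeline fill: first packet needs 2·t_tx to clear all hops; remaining 110 packets each add one t_tx.
Total = (2+111-1)·t_tx + 2·t_prop = 112·0.163636 + 2·0.790698 = 19.91 μs.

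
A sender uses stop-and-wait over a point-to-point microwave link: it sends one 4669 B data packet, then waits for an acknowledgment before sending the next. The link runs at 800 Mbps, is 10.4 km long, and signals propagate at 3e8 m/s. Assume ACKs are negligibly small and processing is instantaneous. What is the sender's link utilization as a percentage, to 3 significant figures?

40.2 %

t_tx = L/R = 37352/800000000 = 4.669e-05 s.
t_prop = 10400/300000000 = 3.46667e-05 s; RTT = 6.93333e-05 s.
Cycle = t_tx + RTT = 0.000116023 s.
Utilization = t_tx / cycle = 4.669e-05/0.000116023 = 40.2 %.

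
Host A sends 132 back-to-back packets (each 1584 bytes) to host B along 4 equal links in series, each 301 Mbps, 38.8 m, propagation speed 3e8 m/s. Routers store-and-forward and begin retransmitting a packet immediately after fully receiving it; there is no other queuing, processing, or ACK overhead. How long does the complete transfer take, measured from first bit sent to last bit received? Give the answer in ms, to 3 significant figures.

5.68 ms

Per-hop transmission t_tx = L/R = 12672/301000000 = 0.0420997 ms.
Per-hop propagation t_prop = 38.8/300000000 = 0.000129333 ms.
Pipeline fill: first packet needs 4·t_tx to clear all hops; remaining 131 packets each add one t_tx.
Total = (4+132-1)·t_tx + 4·t_prop = 135·0.0420997 + 4·0.000129333 = 5.68 ms.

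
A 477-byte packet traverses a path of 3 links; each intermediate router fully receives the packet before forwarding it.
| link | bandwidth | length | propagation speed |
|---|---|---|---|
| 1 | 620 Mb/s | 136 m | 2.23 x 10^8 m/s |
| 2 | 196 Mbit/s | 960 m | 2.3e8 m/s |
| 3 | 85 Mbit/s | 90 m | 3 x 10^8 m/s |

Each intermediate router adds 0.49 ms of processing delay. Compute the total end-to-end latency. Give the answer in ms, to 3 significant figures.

1.06 ms

L = 477 × 8 = 3816 bits.
Transmission delays (L/R per hop): 0.00615484, 0.0194694, 0.0448941 ms; sum = 0.0705183 ms.
Propagation delays (d/s per hop): 0.000609865, 0.00417391, 0.0003 ms; sum = 0.00508378 ms.
Processing at 2 router(s): 2 × 0.49 ms = 0.98 ms.
End-to-end = 1.06 ms.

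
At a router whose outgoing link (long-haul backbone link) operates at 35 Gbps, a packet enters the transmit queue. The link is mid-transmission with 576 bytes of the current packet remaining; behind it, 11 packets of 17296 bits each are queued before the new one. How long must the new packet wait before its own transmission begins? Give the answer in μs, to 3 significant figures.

Each queued packet: L/R = 17296/35000000000 = 0.494171 μs.
11 queued → 5.43589 μs.
Plus remaining 4608 bits of current packet: 0.131657 μs.
Queuing delay = 5.57 μs.

5.57 μs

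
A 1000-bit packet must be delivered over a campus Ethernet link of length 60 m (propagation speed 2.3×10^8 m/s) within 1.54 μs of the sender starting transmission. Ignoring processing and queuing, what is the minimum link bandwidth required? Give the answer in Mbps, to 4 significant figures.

Propagation delay = 60 / 2.3e+08 = 0.26087 μs.
Transmission budget = 1.54 − 0.26087 = 1.27913 μs.
R ≥ L / t_tx = 1000 bits / 1.27913e-06 s = 781.8 Mbps.

781.8 Mbps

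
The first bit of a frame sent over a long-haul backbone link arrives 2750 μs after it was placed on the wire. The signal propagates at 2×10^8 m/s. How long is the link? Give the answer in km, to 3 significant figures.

550 km

d = s × t_prop = 200000000 × 0.00275 = 550 km.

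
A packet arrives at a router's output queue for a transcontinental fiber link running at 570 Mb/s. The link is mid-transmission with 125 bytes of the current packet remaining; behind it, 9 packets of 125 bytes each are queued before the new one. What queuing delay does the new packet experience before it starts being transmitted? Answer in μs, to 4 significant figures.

17.54 μs

Each queued packet: L/R = 1000/570000000 = 1.75439 μs.
9 queued → 15.7895 μs.
Plus remaining 1000 bits of current packet: 1.75439 μs.
Queuing delay = 17.54 μs.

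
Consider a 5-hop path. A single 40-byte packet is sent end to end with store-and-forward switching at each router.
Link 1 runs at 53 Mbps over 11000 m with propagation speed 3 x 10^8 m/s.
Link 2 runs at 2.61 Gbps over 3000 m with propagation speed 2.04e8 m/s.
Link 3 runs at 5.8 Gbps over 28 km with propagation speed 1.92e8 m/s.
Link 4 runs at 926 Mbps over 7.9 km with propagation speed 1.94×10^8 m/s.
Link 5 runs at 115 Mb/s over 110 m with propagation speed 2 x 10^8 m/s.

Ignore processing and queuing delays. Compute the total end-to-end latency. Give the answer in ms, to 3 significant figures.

L = 40 × 8 = 320 bits.
Transmission delays (L/R per hop): 0.00603774, 0.000122605, 5.51724e-05, 0.000345572, 0.00278261 ms; sum = 0.00934369 ms.
Propagation delays (d/s per hop): 0.0366667, 0.0147059, 0.145833, 0.0407216, 0.00055 ms; sum = 0.238478 ms.
End-to-end = 0.248 ms.

0.248 ms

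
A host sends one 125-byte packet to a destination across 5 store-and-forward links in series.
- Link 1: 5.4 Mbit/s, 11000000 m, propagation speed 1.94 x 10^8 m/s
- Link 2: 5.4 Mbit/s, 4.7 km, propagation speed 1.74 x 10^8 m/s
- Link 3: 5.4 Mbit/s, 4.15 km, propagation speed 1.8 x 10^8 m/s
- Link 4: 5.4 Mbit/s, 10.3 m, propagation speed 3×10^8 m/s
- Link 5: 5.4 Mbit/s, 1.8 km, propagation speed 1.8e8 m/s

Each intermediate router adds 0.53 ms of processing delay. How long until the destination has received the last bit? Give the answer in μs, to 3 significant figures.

59800 μs

L = 125 × 8 = 1000 bits.
Transmission delay per hop = L/R = 1000/5400000 = 185.185 μs; 5 hops → 925.926 μs.
Propagation delays (d/s per hop): 56701, 27.0115, 23.0556, 0.0343333, 10 μs; sum = 56761.1 μs.
Processing at 4 router(s): 4 × 0.53 ms = 2120 μs.
End-to-end = 59800 μs.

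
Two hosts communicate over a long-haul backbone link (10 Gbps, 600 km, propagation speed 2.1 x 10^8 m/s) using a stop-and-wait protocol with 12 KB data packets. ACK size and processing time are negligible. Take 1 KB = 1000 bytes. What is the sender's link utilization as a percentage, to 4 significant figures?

0.1677 %

t_tx = L/R = 96000/10000000000 = 9.6e-06 s.
t_prop = 600000/210000000 = 0.00285714 s; RTT = 0.00571429 s.
Cycle = t_tx + RTT = 0.00572389 s.
Utilization = t_tx / cycle = 9.6e-06/0.00572389 = 0.1677 %.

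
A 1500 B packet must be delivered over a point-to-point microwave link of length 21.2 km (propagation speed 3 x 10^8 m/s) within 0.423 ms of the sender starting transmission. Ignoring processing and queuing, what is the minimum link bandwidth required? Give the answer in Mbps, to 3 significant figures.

34.1 Mbps

L = 12000 bits.
Propagation delay = 21200 / 300000000 = 0.0706667 ms.
Transmission budget = 0.423 − 0.0706667 = 0.352333 ms.
R ≥ L / t_tx = 12000 bits / 0.000352333 s = 34.1 Mbps.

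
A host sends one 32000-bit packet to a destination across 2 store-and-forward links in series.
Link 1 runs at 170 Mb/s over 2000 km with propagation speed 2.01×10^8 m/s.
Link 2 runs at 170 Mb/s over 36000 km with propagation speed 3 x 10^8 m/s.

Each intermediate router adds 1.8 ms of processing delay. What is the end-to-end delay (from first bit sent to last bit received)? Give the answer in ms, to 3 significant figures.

Transmission delay per hop = L/R = 32000/170000000 = 0.188235 ms; 2 hops → 0.376471 ms.
Propagation delays (d/s per hop): 9.95025, 120 ms; sum = 129.95 ms.
Processing at 1 router(s): 1 × 1.8 ms = 1.8 ms.
End-to-end = 132 ms.

132 ms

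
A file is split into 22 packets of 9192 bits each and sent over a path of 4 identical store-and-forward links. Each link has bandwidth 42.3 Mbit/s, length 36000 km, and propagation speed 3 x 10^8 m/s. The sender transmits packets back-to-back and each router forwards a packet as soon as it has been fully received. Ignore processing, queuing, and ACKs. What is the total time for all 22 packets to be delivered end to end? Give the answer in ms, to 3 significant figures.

Per-hop transmission t_tx = L/R = 9192/42300000 = 0.217305 ms.
Per-hop propagation t_prop = 36000000/300000000 = 120 ms.
Pipeline fill: first packet needs 4·t_tx to clear all hops; remaining 21 packets each add one t_tx.
Total = (4+22-1)·t_tx + 4·t_prop = 25·0.217305 + 4·120 = 485 ms.

485 ms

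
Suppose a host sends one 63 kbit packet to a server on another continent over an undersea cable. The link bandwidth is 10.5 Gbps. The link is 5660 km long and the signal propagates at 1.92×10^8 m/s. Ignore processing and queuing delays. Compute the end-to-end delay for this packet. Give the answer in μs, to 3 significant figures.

29500 μs

L = 63000 bits.
Transmission delay = L/R = 63000 / 10500000000 = 6 μs.
Propagation delay = d/s = 5660000 m / 192000000 m/s = 29479.2 μs.
Total = 29500 μs.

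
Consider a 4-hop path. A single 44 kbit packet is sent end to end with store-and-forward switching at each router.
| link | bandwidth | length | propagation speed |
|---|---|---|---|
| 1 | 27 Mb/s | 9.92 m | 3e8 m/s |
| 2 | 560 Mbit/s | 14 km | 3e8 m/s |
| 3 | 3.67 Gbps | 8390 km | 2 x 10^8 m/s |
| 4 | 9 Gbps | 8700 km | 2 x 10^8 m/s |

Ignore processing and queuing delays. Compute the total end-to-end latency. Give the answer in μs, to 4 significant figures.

87220 μs

L = 44000 bits.
Transmission delays (L/R per hop): 1629.63, 78.5714, 11.9891, 4.88889 μs; sum = 1725.08 μs.
Propagation delays (d/s per hop): 0.0330667, 46.6667, 41950, 43500 μs; sum = 85496.7 μs.
End-to-end = 87220 μs.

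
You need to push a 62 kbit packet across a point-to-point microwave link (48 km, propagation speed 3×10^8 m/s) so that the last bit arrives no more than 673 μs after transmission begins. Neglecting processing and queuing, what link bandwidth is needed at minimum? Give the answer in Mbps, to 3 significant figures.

121 Mbps

Propagation delay = 48000 / 300000000 = 160 μs.
Transmission budget = 673 − 160 = 513 μs.
R ≥ L / t_tx = 62000 bits / 0.000513 s = 121 Mbps.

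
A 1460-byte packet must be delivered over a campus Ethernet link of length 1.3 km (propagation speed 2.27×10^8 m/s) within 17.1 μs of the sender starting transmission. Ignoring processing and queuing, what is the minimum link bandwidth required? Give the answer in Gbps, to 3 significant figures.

1.03 Gbps

L = 11680 bits.
Propagation delay = 1300 / 227000000 = 5.72687 μs.
Transmission budget = 17.1 − 5.72687 = 11.3731 μs.
R ≥ L / t_tx = 11680 bits / 1.13731e-05 s = 1.03 Gbps.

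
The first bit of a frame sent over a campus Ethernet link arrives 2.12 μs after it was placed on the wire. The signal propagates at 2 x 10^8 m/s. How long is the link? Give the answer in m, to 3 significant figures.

424 m

d = s × t_prop = 200000000 × 2.12e-06 = 424 m.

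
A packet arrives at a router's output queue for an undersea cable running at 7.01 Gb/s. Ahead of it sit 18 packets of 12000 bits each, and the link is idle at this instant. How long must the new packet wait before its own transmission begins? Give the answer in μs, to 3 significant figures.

Each queued packet: L/R = 12000/7010000000 = 1.71184 μs.
18 queued → 30.8131 μs.
Queuing delay = 30.8 μs.

30.8 μs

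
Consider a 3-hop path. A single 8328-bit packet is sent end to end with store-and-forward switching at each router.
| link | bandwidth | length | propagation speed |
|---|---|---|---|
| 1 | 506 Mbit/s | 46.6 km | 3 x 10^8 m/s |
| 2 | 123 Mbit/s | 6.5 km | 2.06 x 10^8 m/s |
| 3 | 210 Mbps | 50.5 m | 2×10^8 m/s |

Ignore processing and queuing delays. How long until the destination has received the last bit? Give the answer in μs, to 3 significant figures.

Transmission delays (L/R per hop): 16.4585, 67.7073, 39.6571 μs; sum = 123.823 μs.
Propagation delays (d/s per hop): 155.333, 31.5534, 0.2525 μs; sum = 187.139 μs.
End-to-end = 311 μs.

311 μs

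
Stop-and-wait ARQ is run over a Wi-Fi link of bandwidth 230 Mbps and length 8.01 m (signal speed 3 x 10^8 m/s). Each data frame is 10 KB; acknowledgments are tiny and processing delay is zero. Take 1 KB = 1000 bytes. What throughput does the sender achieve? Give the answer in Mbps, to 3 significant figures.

t_tx = L/R = 80000/230000000 = 0.000347826 s.
t_prop = 8.01/300000000 = 2.67e-08 s; RTT = 5.34e-08 s.
Cycle = t_tx + RTT = 0.000347879 s.
Throughput = L / cycle = 80000 / 0.000347879 = 230 Mbps.

230 Mbps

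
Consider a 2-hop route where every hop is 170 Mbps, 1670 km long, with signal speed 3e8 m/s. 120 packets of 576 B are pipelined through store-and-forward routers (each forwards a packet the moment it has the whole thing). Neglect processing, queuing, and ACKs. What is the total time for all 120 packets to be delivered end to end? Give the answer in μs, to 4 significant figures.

14410 μs

Per-hop transmission t_tx = L/R = 4608/170000000 = 27.1059 μs.
Per-hop propagation t_prop = 1670000/300000000 = 5566.67 μs.
Pipeline fill: first packet needs 2·t_tx to clear all hops; remaining 119 packets each add one t_tx.
Total = (2+120-1)·t_tx + 2·t_prop = 121·27.1059 + 2·5566.67 = 14410 μs.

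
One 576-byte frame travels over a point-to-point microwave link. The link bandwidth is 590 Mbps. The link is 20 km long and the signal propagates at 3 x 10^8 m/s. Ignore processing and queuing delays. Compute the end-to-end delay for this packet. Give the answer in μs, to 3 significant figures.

74.5 μs

L = 576 × 8 = 4608 bits.
Transmission delay = L/R = 4608 / 590000000 = 7.81017 μs.
Propagation delay = d/s = 20000 m / 300000000 m/s = 66.6667 μs.
Total = 74.5 μs.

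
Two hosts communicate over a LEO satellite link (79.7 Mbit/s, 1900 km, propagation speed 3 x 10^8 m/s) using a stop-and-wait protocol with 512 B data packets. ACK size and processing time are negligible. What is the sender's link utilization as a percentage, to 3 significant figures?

0.404 %

t_tx = L/R = 4096/79700000 = 5.13927e-05 s.
t_prop = 1900000/300000000 = 0.00633333 s; RTT = 0.0126667 s.
Cycle = t_tx + RTT = 0.0127181 s.
Utilization = t_tx / cycle = 5.13927e-05/0.0127181 = 0.404 %.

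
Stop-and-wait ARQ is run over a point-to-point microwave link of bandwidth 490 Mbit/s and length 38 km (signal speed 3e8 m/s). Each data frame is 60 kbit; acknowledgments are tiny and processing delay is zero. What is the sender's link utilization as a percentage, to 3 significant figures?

32.6 %

t_tx = L/R = 60000/490000000 = 0.000122449 s.
t_prop = 38000/300000000 = 0.000126667 s; RTT = 0.000253333 s.
Cycle = t_tx + RTT = 0.000375782 s.
Utilization = t_tx / cycle = 0.000122449/0.000375782 = 32.6 %.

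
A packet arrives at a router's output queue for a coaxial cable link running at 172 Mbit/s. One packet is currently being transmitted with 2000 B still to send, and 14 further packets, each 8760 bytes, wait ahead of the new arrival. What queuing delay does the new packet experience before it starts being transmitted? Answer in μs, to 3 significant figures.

5800 μs

Each queued packet: L/R = 70080/172000000 = 407.442 μs.
14 queued → 5704.19 μs.
Plus remaining 16000 bits of current packet: 93.0233 μs.
Queuing delay = 5800 μs.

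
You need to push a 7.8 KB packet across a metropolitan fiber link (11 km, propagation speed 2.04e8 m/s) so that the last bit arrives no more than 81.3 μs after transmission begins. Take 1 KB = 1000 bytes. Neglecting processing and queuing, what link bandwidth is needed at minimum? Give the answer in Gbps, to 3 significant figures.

L = 62400 bits.
Propagation delay = 11000 / 204000000 = 53.9216 μs.
Transmission budget = 81.3 − 53.9216 = 27.3784 μs.
R ≥ L / t_tx = 62400 bits / 2.73784e-05 s = 2.28 Gbps.

2.28 Gbps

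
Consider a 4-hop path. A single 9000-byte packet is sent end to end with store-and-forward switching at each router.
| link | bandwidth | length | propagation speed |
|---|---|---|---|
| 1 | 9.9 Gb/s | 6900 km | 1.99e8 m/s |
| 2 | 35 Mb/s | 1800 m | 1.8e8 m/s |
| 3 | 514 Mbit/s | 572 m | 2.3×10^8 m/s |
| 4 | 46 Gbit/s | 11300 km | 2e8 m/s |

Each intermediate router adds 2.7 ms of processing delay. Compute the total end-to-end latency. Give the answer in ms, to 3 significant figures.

101 ms

L = 9000 × 8 = 72000 bits.
Transmission delays (L/R per hop): 0.00727273, 2.05714, 0.140078, 0.00156522 ms; sum = 2.20606 ms.
Propagation delays (d/s per hop): 34.6734, 0.01, 0.00248696, 56.5 ms; sum = 91.1859 ms.
Processing at 3 router(s): 3 × 2.7 ms = 8.1 ms.
End-to-end = 101 ms.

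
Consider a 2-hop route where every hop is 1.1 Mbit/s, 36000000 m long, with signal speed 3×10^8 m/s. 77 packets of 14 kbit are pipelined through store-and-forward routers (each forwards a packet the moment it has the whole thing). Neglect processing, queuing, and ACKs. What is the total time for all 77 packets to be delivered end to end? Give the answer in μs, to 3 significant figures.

Per-hop transmission t_tx = L/R = 14000/1100000 = 12727.3 μs.
Per-hop propagation t_prop = 36000000/300000000 = 120000 μs.
Pipeline fill: first packet needs 2·t_tx to clear all hops; remaining 76 packets each add one t_tx.
Total = (2+77-1)·t_tx + 2·t_prop = 78·12727.3 + 2·120000 = 1230000 μs.

1230000 μs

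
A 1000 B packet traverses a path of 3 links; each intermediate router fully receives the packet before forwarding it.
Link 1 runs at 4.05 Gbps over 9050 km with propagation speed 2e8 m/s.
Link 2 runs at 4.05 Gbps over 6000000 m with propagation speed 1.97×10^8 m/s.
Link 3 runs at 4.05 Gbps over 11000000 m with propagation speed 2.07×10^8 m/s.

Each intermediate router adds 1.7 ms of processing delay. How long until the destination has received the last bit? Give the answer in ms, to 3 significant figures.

L = 1000 × 8 = 8000 bits.
Transmission delay per hop = L/R = 8000/4050000000 = 0.00197531 ms; 3 hops → 0.00592593 ms.
Propagation delays (d/s per hop): 45.25, 30.4569, 53.1401 ms; sum = 128.847 ms.
Processing at 2 router(s): 2 × 1.7 ms = 3.4 ms.
End-to-end = 132 ms.

132 ms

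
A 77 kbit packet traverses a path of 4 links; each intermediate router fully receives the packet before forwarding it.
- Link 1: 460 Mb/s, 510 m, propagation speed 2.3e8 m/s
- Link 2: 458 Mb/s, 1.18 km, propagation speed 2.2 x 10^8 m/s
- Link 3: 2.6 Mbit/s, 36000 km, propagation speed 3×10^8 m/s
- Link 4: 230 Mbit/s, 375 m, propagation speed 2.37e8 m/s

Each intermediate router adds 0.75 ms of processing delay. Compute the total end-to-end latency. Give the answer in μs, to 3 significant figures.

153000 μs

L = 77000 bits.
Transmission delays (L/R per hop): 167.391, 168.122, 29615.4, 334.783 μs; sum = 30285.7 μs.
Propagation delays (d/s per hop): 2.21739, 5.36364, 120000, 1.58228 μs; sum = 120009 μs.
Processing at 3 router(s): 3 × 0.75 ms = 2250 μs.
End-to-end = 153000 μs.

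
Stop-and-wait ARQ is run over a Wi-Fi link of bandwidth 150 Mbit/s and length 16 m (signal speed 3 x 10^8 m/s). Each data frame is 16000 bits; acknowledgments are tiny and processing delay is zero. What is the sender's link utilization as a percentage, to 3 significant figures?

t_tx = L/R = 16000/150000000 = 0.000106667 s.
t_prop = 16/300000000 = 5.33333e-08 s; RTT = 1.06667e-07 s.
Cycle = t_tx + RTT = 0.000106773 s.
Utilization = t_tx / cycle = 0.000106667/0.000106773 = 99.9 %.

99.9 %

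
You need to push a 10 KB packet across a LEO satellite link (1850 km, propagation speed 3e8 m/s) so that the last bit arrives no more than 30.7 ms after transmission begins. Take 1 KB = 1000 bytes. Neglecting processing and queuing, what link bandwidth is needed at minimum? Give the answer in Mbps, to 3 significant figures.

3.26 Mbps

L = 80000 bits.
Propagation delay = 1850000 / 300000000 = 6.16667 ms.
Transmission budget = 30.7 − 6.16667 = 24.5333 ms.
R ≥ L / t_tx = 80000 bits / 0.0245333 s = 3.26 Mbps.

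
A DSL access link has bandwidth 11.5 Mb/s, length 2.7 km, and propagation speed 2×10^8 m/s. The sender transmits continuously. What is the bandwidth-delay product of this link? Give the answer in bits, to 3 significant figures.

155 bits

Propagation delay = 2700 / 200000000 = 1.35e-05 s.
BDP = R × t_prop = 11500000 × 1.35e-05 = 155.25 bits.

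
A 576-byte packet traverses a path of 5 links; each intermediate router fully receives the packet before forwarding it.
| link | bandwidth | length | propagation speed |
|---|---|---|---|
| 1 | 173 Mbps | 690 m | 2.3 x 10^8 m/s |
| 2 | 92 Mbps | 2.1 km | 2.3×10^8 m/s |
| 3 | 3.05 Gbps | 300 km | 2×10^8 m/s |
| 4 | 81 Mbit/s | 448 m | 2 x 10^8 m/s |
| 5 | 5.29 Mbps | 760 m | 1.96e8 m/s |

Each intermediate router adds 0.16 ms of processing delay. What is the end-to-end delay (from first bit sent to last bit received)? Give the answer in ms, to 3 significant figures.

L = 576 × 8 = 4608 bits.
Transmission delays (L/R per hop): 0.0266358, 0.050087, 0.00151082, 0.0568889, 0.871078 ms; sum = 1.0062 ms.
Propagation delays (d/s per hop): 0.003, 0.00913043, 1.5, 0.00224, 0.00387755 ms; sum = 1.51825 ms.
Processing at 4 router(s): 4 × 0.16 ms = 0.64 ms.
End-to-end = 3.16 ms.

3.16 ms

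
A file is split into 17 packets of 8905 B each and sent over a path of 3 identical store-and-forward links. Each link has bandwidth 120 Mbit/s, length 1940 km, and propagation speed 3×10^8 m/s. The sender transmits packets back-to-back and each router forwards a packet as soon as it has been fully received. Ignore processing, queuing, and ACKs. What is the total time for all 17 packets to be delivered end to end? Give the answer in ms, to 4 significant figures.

30.68 ms

Per-hop transmission t_tx = L/R = 71240/120000000 = 0.593667 ms.
Per-hop propagation t_prop = 1940000/300000000 = 6.46667 ms.
Pipeline fill: first packet needs 3·t_tx to clear all hops; remaining 16 packets each add one t_tx.
Total = (3+17-1)·t_tx + 3·t_prop = 19·0.593667 + 3·6.46667 = 30.68 ms.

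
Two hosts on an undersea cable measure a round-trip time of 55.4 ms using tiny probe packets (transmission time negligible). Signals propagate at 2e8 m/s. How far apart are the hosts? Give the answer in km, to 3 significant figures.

5540 km

One-way propagation = RTT/2 = 27.7 ms.
d = s × t = 200000000 × 0.0277 = 5540 km.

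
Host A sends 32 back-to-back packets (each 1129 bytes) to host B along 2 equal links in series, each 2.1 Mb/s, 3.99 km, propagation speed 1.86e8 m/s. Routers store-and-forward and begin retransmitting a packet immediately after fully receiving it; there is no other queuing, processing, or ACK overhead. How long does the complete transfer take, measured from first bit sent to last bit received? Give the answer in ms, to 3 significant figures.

142 ms

Per-hop transmission t_tx = L/R = 9032/2100000 = 4.30095 ms.
Per-hop propagation t_prop = 3990/186000000 = 0.0214516 ms.
Pipeline fill: first packet needs 2·t_tx to clear all hops; remaining 31 packets each add one t_tx.
Total = (2+32-1)·t_tx + 2·t_prop = 33·4.30095 + 2·0.0214516 = 142 ms.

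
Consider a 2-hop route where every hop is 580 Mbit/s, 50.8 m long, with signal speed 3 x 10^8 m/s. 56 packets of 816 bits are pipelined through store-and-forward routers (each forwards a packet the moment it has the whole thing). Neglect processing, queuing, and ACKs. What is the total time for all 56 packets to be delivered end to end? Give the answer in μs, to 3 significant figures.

Per-hop transmission t_tx = L/R = 816/580000000 = 1.4069 μs.
Per-hop propagation t_prop = 50.8/300000000 = 0.169333 μs.
Pipeline fill: first packet needs 2·t_tx to clear all hops; remaining 55 packets each add one t_tx.
Total = (2+56-1)·t_tx + 2·t_prop = 57·1.4069 + 2·0.169333 = 80.5 μs.

80.5 μs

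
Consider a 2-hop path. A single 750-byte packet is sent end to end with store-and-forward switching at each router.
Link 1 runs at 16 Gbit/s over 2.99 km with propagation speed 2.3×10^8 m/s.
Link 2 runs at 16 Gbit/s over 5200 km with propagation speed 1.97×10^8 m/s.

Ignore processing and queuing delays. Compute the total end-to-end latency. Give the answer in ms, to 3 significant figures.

L = 750 × 8 = 6000 bits.
Transmission delay per hop = L/R = 6000/16000000000 = 0.000375 ms; 2 hops → 0.00075 ms.
Propagation delays (d/s per hop): 0.013, 26.3959 ms; sum = 26.4089 ms.
End-to-end = 26.4 ms.

26.4 ms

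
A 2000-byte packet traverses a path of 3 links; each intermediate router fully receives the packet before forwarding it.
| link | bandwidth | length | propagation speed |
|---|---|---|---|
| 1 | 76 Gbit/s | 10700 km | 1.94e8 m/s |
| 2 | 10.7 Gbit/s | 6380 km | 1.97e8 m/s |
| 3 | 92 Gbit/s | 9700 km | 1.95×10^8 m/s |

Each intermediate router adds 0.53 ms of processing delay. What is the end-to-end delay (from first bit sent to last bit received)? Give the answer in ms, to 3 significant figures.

138 ms

L = 2000 × 8 = 16000 bits.
Transmission delays (L/R per hop): 0.000210526, 0.00149533, 0.000173913 ms; sum = 0.00187977 ms.
Propagation delays (d/s per hop): 55.1546, 32.3858, 49.7436 ms; sum = 137.284 ms.
Processing at 2 router(s): 2 × 0.53 ms = 1.06 ms.
End-to-end = 138 ms.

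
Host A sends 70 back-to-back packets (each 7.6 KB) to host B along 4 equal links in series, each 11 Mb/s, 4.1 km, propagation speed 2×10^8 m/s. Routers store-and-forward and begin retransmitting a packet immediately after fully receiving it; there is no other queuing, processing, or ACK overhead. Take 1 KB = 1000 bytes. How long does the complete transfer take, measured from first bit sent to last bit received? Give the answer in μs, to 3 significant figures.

404000 μs

Per-hop transmission t_tx = L/R = 60800/11000000 = 5527.27 μs.
Per-hop propagation t_prop = 4100/200000000 = 20.5 μs.
Pipeline fill: first packet needs 4·t_tx to clear all hops; remaining 69 packets each add one t_tx.
Total = (4+70-1)·t_tx + 4·t_prop = 73·5527.27 + 4·20.5 = 404000 μs.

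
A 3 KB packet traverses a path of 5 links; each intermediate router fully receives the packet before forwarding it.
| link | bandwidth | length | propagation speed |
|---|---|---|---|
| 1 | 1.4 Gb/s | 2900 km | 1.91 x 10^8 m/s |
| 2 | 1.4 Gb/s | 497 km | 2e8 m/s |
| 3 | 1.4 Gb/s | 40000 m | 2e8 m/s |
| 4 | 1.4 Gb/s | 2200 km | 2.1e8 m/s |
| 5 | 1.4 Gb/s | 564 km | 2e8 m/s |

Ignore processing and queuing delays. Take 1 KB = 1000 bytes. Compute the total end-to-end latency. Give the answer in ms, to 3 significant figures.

L = 24000 bits.
Transmission delay per hop = L/R = 24000/1400000000 = 0.0171429 ms; 5 hops → 0.0857143 ms.
Propagation delays (d/s per hop): 15.1832, 2.485, 0.2, 10.4762, 2.82 ms; sum = 31.1644 ms.
End-to-end = 31.3 ms.

31.3 ms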